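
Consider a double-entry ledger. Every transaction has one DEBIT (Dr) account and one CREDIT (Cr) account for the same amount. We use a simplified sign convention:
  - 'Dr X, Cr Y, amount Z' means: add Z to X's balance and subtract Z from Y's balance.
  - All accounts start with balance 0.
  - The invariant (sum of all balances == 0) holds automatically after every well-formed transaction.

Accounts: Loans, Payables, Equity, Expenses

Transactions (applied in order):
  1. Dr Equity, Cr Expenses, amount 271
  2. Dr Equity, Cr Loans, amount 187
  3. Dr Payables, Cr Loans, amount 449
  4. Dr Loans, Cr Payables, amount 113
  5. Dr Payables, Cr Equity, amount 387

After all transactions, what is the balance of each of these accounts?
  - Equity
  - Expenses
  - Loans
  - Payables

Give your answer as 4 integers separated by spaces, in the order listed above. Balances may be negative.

After txn 1 (Dr Equity, Cr Expenses, amount 271): Equity=271 Expenses=-271
After txn 2 (Dr Equity, Cr Loans, amount 187): Equity=458 Expenses=-271 Loans=-187
After txn 3 (Dr Payables, Cr Loans, amount 449): Equity=458 Expenses=-271 Loans=-636 Payables=449
After txn 4 (Dr Loans, Cr Payables, amount 113): Equity=458 Expenses=-271 Loans=-523 Payables=336
After txn 5 (Dr Payables, Cr Equity, amount 387): Equity=71 Expenses=-271 Loans=-523 Payables=723

Answer: 71 -271 -523 723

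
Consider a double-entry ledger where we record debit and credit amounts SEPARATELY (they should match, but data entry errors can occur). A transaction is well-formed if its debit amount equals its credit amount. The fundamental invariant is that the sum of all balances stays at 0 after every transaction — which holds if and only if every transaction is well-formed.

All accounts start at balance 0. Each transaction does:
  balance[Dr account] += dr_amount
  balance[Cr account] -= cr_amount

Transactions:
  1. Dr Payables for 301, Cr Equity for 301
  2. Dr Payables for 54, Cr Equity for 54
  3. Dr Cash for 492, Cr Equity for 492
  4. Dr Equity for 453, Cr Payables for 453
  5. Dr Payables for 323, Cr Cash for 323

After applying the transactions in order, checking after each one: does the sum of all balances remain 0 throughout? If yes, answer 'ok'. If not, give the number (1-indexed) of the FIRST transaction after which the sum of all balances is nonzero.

Answer: ok

Derivation:
After txn 1: dr=301 cr=301 sum_balances=0
After txn 2: dr=54 cr=54 sum_balances=0
After txn 3: dr=492 cr=492 sum_balances=0
After txn 4: dr=453 cr=453 sum_balances=0
After txn 5: dr=323 cr=323 sum_balances=0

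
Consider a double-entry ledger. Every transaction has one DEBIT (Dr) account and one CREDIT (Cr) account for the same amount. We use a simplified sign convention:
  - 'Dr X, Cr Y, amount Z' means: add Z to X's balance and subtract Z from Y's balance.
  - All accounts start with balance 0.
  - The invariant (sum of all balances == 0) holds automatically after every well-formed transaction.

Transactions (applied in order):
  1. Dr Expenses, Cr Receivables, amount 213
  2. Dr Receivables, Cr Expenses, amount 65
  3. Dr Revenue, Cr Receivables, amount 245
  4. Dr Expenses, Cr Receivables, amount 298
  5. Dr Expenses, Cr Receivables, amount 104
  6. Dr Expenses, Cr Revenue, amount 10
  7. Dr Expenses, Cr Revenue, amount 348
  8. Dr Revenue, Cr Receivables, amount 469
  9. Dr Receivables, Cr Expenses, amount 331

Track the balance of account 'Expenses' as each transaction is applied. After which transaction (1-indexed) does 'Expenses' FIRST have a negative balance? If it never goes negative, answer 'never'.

After txn 1: Expenses=213
After txn 2: Expenses=148
After txn 3: Expenses=148
After txn 4: Expenses=446
After txn 5: Expenses=550
After txn 6: Expenses=560
After txn 7: Expenses=908
After txn 8: Expenses=908
After txn 9: Expenses=577

Answer: never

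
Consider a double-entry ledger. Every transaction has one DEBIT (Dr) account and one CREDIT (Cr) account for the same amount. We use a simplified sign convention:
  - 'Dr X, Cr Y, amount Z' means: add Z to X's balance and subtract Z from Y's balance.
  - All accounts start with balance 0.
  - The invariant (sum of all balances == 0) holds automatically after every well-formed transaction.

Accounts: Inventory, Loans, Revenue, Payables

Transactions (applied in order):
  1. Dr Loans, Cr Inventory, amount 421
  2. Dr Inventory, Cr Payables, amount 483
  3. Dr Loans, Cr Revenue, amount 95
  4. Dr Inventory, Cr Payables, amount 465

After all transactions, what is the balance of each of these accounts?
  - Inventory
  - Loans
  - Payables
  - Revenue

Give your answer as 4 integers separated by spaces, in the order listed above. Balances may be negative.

After txn 1 (Dr Loans, Cr Inventory, amount 421): Inventory=-421 Loans=421
After txn 2 (Dr Inventory, Cr Payables, amount 483): Inventory=62 Loans=421 Payables=-483
After txn 3 (Dr Loans, Cr Revenue, amount 95): Inventory=62 Loans=516 Payables=-483 Revenue=-95
After txn 4 (Dr Inventory, Cr Payables, amount 465): Inventory=527 Loans=516 Payables=-948 Revenue=-95

Answer: 527 516 -948 -95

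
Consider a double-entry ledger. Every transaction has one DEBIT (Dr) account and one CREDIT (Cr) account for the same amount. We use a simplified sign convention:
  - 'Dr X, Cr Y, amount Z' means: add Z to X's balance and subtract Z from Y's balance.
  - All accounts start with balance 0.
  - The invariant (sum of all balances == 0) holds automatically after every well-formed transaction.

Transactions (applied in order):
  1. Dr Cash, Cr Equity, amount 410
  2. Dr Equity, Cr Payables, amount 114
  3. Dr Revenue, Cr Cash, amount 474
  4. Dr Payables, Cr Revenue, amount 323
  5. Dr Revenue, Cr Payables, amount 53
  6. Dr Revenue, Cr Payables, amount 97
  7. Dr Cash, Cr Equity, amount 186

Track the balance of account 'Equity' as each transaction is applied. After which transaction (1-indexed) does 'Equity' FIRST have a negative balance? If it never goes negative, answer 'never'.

After txn 1: Equity=-410

Answer: 1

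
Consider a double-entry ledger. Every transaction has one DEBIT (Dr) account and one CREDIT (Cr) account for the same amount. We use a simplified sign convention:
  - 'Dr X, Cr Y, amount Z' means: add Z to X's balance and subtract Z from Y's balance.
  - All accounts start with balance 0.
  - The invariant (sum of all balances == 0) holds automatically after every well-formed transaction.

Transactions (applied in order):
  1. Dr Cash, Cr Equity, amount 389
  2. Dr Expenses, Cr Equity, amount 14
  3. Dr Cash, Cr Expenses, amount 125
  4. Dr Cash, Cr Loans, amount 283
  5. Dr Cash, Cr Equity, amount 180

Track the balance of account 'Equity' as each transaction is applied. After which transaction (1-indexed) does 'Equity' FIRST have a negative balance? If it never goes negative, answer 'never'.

After txn 1: Equity=-389

Answer: 1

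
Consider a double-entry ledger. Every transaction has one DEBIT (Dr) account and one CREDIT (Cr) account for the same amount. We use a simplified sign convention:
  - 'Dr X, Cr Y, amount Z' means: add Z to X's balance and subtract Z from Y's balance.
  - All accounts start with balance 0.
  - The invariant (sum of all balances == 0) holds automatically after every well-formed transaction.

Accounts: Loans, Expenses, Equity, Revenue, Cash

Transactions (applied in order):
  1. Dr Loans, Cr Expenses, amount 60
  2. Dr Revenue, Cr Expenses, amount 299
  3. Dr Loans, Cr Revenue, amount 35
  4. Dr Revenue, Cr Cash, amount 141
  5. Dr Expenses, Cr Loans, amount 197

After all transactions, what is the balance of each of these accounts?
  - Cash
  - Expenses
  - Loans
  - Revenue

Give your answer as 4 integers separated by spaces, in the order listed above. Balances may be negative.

After txn 1 (Dr Loans, Cr Expenses, amount 60): Expenses=-60 Loans=60
After txn 2 (Dr Revenue, Cr Expenses, amount 299): Expenses=-359 Loans=60 Revenue=299
After txn 3 (Dr Loans, Cr Revenue, amount 35): Expenses=-359 Loans=95 Revenue=264
After txn 4 (Dr Revenue, Cr Cash, amount 141): Cash=-141 Expenses=-359 Loans=95 Revenue=405
After txn 5 (Dr Expenses, Cr Loans, amount 197): Cash=-141 Expenses=-162 Loans=-102 Revenue=405

Answer: -141 -162 -102 405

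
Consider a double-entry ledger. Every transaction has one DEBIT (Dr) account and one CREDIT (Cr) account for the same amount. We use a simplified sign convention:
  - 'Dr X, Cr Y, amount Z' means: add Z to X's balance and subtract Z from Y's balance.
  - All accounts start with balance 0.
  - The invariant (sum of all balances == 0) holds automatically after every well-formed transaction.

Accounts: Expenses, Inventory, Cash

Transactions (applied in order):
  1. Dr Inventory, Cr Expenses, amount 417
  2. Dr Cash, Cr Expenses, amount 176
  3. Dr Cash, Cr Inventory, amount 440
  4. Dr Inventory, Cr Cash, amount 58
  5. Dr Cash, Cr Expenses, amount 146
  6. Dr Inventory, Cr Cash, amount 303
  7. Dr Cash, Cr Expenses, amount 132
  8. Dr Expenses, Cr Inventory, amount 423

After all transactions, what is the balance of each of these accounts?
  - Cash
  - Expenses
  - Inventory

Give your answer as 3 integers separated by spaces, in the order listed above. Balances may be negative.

After txn 1 (Dr Inventory, Cr Expenses, amount 417): Expenses=-417 Inventory=417
After txn 2 (Dr Cash, Cr Expenses, amount 176): Cash=176 Expenses=-593 Inventory=417
After txn 3 (Dr Cash, Cr Inventory, amount 440): Cash=616 Expenses=-593 Inventory=-23
After txn 4 (Dr Inventory, Cr Cash, amount 58): Cash=558 Expenses=-593 Inventory=35
After txn 5 (Dr Cash, Cr Expenses, amount 146): Cash=704 Expenses=-739 Inventory=35
After txn 6 (Dr Inventory, Cr Cash, amount 303): Cash=401 Expenses=-739 Inventory=338
After txn 7 (Dr Cash, Cr Expenses, amount 132): Cash=533 Expenses=-871 Inventory=338
After txn 8 (Dr Expenses, Cr Inventory, amount 423): Cash=533 Expenses=-448 Inventory=-85

Answer: 533 -448 -85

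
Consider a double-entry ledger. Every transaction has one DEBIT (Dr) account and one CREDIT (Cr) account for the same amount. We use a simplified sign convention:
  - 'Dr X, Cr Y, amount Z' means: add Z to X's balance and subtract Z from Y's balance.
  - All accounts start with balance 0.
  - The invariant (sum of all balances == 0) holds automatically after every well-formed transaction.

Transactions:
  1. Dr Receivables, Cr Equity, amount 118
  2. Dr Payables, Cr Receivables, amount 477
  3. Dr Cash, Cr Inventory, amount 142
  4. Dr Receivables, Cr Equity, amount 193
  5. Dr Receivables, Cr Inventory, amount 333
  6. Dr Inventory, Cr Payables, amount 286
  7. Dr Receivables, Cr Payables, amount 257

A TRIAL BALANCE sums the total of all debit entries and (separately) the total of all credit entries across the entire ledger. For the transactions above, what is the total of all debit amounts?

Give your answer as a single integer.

Txn 1: debit+=118
Txn 2: debit+=477
Txn 3: debit+=142
Txn 4: debit+=193
Txn 5: debit+=333
Txn 6: debit+=286
Txn 7: debit+=257
Total debits = 1806

Answer: 1806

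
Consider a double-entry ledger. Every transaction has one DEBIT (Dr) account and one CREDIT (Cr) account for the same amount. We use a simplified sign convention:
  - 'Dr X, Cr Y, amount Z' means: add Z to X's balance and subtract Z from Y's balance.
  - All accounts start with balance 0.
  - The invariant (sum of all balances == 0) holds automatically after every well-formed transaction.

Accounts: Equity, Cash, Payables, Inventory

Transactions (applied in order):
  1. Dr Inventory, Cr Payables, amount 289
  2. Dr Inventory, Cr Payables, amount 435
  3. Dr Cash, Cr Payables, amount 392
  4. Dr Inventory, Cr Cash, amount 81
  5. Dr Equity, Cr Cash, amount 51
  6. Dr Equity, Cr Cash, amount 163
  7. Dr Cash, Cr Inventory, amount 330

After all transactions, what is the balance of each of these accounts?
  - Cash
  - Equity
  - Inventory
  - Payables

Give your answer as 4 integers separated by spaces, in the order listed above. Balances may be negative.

After txn 1 (Dr Inventory, Cr Payables, amount 289): Inventory=289 Payables=-289
After txn 2 (Dr Inventory, Cr Payables, amount 435): Inventory=724 Payables=-724
After txn 3 (Dr Cash, Cr Payables, amount 392): Cash=392 Inventory=724 Payables=-1116
After txn 4 (Dr Inventory, Cr Cash, amount 81): Cash=311 Inventory=805 Payables=-1116
After txn 5 (Dr Equity, Cr Cash, amount 51): Cash=260 Equity=51 Inventory=805 Payables=-1116
After txn 6 (Dr Equity, Cr Cash, amount 163): Cash=97 Equity=214 Inventory=805 Payables=-1116
After txn 7 (Dr Cash, Cr Inventory, amount 330): Cash=427 Equity=214 Inventory=475 Payables=-1116

Answer: 427 214 475 -1116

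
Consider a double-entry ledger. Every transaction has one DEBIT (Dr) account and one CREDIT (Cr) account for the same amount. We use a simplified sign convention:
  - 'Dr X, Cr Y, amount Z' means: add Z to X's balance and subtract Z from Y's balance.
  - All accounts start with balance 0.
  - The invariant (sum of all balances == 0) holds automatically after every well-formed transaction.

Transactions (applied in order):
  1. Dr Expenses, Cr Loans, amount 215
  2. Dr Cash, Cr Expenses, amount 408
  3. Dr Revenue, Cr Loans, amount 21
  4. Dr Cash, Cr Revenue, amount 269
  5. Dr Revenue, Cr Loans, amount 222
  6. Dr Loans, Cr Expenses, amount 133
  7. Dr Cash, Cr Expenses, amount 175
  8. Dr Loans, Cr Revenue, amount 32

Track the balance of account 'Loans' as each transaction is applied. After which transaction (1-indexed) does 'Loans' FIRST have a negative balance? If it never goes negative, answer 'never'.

Answer: 1

Derivation:
After txn 1: Loans=-215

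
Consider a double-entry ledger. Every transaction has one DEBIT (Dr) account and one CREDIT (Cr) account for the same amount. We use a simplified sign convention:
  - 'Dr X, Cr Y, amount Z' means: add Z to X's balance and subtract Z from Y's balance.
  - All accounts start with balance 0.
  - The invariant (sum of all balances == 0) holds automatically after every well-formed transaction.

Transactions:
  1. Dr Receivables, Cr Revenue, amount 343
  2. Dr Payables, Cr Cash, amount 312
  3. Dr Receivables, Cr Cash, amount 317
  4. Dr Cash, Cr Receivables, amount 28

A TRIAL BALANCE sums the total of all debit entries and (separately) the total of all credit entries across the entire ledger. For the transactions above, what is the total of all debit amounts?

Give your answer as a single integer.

Answer: 1000

Derivation:
Txn 1: debit+=343
Txn 2: debit+=312
Txn 3: debit+=317
Txn 4: debit+=28
Total debits = 1000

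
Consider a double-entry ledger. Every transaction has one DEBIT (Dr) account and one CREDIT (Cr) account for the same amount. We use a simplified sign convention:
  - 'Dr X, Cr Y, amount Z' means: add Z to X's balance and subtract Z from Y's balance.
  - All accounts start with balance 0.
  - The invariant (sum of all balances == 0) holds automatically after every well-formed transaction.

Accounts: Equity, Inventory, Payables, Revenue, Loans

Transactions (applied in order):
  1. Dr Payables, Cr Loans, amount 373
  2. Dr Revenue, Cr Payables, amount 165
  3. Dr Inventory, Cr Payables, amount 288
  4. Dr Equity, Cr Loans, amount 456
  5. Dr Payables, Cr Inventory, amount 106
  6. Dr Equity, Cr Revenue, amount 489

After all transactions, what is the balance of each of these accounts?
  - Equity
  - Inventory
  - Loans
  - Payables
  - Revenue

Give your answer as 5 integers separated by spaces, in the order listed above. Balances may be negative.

After txn 1 (Dr Payables, Cr Loans, amount 373): Loans=-373 Payables=373
After txn 2 (Dr Revenue, Cr Payables, amount 165): Loans=-373 Payables=208 Revenue=165
After txn 3 (Dr Inventory, Cr Payables, amount 288): Inventory=288 Loans=-373 Payables=-80 Revenue=165
After txn 4 (Dr Equity, Cr Loans, amount 456): Equity=456 Inventory=288 Loans=-829 Payables=-80 Revenue=165
After txn 5 (Dr Payables, Cr Inventory, amount 106): Equity=456 Inventory=182 Loans=-829 Payables=26 Revenue=165
After txn 6 (Dr Equity, Cr Revenue, amount 489): Equity=945 Inventory=182 Loans=-829 Payables=26 Revenue=-324

Answer: 945 182 -829 26 -324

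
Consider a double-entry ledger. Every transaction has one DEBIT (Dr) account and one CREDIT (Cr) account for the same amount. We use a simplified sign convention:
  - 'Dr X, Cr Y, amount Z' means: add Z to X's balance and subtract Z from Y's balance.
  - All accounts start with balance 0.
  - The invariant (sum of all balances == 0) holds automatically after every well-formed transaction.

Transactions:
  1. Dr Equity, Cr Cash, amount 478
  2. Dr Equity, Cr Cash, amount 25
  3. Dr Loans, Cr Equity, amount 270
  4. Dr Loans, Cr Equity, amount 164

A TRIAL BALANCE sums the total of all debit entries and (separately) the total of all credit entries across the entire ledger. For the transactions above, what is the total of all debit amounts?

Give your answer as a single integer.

Txn 1: debit+=478
Txn 2: debit+=25
Txn 3: debit+=270
Txn 4: debit+=164
Total debits = 937

Answer: 937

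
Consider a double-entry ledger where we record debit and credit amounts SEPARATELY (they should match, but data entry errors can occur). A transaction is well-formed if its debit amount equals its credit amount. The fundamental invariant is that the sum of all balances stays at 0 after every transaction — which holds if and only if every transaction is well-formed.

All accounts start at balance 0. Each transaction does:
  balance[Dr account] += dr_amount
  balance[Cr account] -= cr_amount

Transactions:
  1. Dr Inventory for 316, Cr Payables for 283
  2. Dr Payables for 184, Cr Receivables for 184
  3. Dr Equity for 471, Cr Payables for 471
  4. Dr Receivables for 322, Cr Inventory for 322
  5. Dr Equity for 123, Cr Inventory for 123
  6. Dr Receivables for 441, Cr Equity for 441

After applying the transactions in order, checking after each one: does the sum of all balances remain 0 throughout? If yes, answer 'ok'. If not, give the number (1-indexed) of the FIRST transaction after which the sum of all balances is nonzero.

After txn 1: dr=316 cr=283 sum_balances=33
After txn 2: dr=184 cr=184 sum_balances=33
After txn 3: dr=471 cr=471 sum_balances=33
After txn 4: dr=322 cr=322 sum_balances=33
After txn 5: dr=123 cr=123 sum_balances=33
After txn 6: dr=441 cr=441 sum_balances=33

Answer: 1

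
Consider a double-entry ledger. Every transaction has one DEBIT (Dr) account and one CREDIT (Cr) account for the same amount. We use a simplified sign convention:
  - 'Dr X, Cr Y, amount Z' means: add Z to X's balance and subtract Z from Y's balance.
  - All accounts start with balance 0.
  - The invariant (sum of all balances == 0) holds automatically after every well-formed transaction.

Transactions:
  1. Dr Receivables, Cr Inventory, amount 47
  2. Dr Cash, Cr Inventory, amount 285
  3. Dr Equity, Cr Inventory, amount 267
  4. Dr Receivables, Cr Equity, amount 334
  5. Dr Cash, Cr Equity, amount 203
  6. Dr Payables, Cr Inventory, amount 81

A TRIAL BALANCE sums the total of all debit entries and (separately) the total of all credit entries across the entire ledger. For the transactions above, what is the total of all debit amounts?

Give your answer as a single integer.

Answer: 1217

Derivation:
Txn 1: debit+=47
Txn 2: debit+=285
Txn 3: debit+=267
Txn 4: debit+=334
Txn 5: debit+=203
Txn 6: debit+=81
Total debits = 1217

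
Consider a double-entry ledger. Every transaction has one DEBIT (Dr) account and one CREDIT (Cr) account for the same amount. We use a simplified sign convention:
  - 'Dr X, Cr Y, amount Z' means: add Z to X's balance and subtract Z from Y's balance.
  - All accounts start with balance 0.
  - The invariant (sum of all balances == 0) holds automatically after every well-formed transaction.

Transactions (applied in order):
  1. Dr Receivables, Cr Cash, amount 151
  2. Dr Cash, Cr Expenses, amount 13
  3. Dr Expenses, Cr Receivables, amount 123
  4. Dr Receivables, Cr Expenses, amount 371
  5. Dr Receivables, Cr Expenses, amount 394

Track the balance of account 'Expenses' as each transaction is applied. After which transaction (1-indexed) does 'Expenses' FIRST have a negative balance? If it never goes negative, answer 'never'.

Answer: 2

Derivation:
After txn 1: Expenses=0
After txn 2: Expenses=-13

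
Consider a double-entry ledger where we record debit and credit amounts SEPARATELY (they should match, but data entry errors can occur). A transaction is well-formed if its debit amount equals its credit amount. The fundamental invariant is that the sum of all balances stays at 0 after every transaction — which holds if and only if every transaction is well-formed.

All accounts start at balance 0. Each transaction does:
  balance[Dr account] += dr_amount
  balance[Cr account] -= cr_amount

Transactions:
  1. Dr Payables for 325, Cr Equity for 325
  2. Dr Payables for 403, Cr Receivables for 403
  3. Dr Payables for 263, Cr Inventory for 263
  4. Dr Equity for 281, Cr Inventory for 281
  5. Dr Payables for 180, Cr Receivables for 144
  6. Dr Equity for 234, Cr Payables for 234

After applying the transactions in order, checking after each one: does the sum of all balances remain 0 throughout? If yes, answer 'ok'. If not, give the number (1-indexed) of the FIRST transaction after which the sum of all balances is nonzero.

After txn 1: dr=325 cr=325 sum_balances=0
After txn 2: dr=403 cr=403 sum_balances=0
After txn 3: dr=263 cr=263 sum_balances=0
After txn 4: dr=281 cr=281 sum_balances=0
After txn 5: dr=180 cr=144 sum_balances=36
After txn 6: dr=234 cr=234 sum_balances=36

Answer: 5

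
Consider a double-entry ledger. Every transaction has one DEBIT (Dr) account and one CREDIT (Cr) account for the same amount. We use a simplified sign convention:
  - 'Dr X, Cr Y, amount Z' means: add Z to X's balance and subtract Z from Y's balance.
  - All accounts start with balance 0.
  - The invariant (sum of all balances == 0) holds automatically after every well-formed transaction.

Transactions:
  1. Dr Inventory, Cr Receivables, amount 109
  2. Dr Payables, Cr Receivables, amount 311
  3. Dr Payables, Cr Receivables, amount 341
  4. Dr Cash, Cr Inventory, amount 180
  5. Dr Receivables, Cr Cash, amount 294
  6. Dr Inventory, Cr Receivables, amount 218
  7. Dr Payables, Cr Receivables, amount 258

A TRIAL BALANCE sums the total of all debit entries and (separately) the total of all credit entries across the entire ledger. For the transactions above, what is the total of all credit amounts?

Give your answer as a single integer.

Answer: 1711

Derivation:
Txn 1: credit+=109
Txn 2: credit+=311
Txn 3: credit+=341
Txn 4: credit+=180
Txn 5: credit+=294
Txn 6: credit+=218
Txn 7: credit+=258
Total credits = 1711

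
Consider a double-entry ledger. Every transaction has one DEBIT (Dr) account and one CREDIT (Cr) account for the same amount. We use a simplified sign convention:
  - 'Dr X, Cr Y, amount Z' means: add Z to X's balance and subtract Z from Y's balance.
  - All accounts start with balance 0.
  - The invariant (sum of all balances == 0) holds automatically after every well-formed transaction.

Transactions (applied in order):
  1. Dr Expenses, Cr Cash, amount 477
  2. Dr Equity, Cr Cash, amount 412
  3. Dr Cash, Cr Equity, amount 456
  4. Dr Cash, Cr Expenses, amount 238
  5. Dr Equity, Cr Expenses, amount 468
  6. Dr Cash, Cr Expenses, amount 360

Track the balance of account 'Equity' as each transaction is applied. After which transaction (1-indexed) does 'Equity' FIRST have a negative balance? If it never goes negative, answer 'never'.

After txn 1: Equity=0
After txn 2: Equity=412
After txn 3: Equity=-44

Answer: 3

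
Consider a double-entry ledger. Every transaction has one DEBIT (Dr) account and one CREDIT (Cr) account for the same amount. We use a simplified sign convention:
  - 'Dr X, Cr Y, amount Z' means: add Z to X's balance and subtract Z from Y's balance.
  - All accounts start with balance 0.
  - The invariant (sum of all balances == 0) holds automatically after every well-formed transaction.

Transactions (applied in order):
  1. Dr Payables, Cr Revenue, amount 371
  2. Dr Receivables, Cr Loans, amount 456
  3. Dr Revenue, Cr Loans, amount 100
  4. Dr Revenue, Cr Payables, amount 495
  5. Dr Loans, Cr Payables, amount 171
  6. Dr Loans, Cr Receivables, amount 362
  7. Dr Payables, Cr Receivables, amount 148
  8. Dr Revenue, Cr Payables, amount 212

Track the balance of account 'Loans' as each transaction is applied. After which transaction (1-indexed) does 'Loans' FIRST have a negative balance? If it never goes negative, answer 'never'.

After txn 1: Loans=0
After txn 2: Loans=-456

Answer: 2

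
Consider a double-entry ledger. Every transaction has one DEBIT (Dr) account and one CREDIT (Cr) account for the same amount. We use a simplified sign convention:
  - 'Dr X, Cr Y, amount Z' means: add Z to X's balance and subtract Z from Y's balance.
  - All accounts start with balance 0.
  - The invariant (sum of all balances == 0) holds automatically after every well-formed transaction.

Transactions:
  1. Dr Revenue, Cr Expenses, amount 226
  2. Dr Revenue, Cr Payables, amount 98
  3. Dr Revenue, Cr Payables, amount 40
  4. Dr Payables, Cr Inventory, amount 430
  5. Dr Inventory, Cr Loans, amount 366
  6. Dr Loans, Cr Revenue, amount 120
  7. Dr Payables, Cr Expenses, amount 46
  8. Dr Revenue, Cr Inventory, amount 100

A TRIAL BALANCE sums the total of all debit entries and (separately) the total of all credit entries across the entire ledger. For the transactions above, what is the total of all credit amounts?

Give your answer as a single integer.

Answer: 1426

Derivation:
Txn 1: credit+=226
Txn 2: credit+=98
Txn 3: credit+=40
Txn 4: credit+=430
Txn 5: credit+=366
Txn 6: credit+=120
Txn 7: credit+=46
Txn 8: credit+=100
Total credits = 1426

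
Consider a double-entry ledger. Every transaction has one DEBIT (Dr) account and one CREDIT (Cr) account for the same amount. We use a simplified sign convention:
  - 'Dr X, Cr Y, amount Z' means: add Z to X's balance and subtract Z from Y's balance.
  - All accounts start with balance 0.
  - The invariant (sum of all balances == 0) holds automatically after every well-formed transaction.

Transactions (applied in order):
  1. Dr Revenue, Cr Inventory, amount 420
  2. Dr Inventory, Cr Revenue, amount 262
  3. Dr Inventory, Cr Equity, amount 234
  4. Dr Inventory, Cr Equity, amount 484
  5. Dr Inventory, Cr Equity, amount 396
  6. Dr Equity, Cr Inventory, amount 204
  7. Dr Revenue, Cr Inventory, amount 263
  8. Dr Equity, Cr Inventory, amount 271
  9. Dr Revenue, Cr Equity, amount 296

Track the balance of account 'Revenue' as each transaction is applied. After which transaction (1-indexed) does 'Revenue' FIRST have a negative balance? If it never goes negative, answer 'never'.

Answer: never

Derivation:
After txn 1: Revenue=420
After txn 2: Revenue=158
After txn 3: Revenue=158
After txn 4: Revenue=158
After txn 5: Revenue=158
After txn 6: Revenue=158
After txn 7: Revenue=421
After txn 8: Revenue=421
After txn 9: Revenue=717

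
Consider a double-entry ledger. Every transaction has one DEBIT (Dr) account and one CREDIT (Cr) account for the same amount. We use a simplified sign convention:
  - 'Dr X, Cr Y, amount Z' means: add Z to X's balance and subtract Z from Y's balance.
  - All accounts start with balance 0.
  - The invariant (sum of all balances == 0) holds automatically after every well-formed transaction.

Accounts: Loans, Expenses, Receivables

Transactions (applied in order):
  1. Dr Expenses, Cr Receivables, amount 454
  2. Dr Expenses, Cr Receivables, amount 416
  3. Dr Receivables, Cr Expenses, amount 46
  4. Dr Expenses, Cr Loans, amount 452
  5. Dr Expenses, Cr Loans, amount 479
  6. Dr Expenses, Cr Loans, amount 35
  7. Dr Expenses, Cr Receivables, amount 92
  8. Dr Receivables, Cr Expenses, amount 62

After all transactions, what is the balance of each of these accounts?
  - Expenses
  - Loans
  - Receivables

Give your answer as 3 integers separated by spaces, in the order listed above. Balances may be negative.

After txn 1 (Dr Expenses, Cr Receivables, amount 454): Expenses=454 Receivables=-454
After txn 2 (Dr Expenses, Cr Receivables, amount 416): Expenses=870 Receivables=-870
After txn 3 (Dr Receivables, Cr Expenses, amount 46): Expenses=824 Receivables=-824
After txn 4 (Dr Expenses, Cr Loans, amount 452): Expenses=1276 Loans=-452 Receivables=-824
After txn 5 (Dr Expenses, Cr Loans, amount 479): Expenses=1755 Loans=-931 Receivables=-824
After txn 6 (Dr Expenses, Cr Loans, amount 35): Expenses=1790 Loans=-966 Receivables=-824
After txn 7 (Dr Expenses, Cr Receivables, amount 92): Expenses=1882 Loans=-966 Receivables=-916
After txn 8 (Dr Receivables, Cr Expenses, amount 62): Expenses=1820 Loans=-966 Receivables=-854

Answer: 1820 -966 -854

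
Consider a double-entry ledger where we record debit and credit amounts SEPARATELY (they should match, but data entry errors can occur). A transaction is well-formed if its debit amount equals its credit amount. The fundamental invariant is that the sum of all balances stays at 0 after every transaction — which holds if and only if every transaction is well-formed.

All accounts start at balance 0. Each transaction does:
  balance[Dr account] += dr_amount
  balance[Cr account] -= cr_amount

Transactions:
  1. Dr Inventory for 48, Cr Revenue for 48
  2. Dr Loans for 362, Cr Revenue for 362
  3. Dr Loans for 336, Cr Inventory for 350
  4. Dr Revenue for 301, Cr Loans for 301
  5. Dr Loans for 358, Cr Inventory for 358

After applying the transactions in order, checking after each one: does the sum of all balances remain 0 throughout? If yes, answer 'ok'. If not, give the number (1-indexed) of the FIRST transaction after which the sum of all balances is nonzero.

After txn 1: dr=48 cr=48 sum_balances=0
After txn 2: dr=362 cr=362 sum_balances=0
After txn 3: dr=336 cr=350 sum_balances=-14
After txn 4: dr=301 cr=301 sum_balances=-14
After txn 5: dr=358 cr=358 sum_balances=-14

Answer: 3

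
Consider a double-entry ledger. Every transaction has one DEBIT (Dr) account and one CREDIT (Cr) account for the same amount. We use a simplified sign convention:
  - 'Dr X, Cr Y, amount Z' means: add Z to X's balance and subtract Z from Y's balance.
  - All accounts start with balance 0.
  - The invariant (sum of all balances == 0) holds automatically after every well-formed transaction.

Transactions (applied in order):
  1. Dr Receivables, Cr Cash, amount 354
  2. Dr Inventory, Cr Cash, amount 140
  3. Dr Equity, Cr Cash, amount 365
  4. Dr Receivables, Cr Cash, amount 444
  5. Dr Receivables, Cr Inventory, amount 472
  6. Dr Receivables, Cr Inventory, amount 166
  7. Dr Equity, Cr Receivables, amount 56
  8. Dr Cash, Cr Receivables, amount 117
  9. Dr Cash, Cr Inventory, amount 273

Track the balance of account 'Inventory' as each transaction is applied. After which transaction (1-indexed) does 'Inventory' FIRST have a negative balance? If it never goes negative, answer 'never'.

After txn 1: Inventory=0
After txn 2: Inventory=140
After txn 3: Inventory=140
After txn 4: Inventory=140
After txn 5: Inventory=-332

Answer: 5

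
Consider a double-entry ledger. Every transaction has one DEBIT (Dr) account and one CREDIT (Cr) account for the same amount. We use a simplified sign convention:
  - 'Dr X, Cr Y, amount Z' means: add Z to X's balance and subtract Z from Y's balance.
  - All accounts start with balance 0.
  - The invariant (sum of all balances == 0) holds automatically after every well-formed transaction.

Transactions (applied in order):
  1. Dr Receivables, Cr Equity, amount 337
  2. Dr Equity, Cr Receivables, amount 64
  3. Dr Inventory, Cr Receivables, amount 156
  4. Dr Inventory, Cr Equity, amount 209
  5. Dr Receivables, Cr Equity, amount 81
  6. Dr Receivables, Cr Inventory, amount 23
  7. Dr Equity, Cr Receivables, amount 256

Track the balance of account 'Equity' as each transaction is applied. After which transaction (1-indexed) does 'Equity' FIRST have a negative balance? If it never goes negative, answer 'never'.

Answer: 1

Derivation:
After txn 1: Equity=-337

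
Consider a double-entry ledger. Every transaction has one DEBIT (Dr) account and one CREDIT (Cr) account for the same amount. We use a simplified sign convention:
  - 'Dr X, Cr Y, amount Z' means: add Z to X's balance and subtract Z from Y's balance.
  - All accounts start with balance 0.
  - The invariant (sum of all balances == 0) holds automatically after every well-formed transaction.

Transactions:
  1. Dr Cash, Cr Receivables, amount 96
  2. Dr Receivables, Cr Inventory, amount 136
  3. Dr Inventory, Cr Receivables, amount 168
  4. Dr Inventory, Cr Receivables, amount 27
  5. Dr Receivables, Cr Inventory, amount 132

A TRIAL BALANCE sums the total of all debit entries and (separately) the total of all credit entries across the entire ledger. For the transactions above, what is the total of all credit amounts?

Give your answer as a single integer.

Txn 1: credit+=96
Txn 2: credit+=136
Txn 3: credit+=168
Txn 4: credit+=27
Txn 5: credit+=132
Total credits = 559

Answer: 559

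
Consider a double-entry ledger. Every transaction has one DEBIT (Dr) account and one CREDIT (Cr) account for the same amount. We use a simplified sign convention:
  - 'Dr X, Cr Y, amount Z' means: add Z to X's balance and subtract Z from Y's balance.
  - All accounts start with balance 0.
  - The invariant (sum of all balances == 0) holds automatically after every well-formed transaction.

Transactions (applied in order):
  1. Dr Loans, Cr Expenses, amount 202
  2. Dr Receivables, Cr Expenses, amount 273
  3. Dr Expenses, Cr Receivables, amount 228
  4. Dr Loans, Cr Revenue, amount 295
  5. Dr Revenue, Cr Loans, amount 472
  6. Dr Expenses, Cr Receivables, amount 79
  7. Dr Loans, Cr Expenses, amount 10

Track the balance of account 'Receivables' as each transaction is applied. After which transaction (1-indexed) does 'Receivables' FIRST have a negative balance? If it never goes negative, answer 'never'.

Answer: 6

Derivation:
After txn 1: Receivables=0
After txn 2: Receivables=273
After txn 3: Receivables=45
After txn 4: Receivables=45
After txn 5: Receivables=45
After txn 6: Receivables=-34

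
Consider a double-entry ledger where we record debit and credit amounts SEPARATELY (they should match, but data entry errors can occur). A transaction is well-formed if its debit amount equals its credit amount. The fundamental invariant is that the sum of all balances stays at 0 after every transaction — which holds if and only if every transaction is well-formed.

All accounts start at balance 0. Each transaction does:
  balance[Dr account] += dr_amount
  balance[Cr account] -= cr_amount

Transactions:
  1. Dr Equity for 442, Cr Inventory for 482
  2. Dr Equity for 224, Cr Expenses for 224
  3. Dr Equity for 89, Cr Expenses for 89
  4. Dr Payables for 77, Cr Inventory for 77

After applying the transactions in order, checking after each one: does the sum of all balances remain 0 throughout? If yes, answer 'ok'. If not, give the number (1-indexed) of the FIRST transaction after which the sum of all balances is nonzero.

After txn 1: dr=442 cr=482 sum_balances=-40
After txn 2: dr=224 cr=224 sum_balances=-40
After txn 3: dr=89 cr=89 sum_balances=-40
After txn 4: dr=77 cr=77 sum_balances=-40

Answer: 1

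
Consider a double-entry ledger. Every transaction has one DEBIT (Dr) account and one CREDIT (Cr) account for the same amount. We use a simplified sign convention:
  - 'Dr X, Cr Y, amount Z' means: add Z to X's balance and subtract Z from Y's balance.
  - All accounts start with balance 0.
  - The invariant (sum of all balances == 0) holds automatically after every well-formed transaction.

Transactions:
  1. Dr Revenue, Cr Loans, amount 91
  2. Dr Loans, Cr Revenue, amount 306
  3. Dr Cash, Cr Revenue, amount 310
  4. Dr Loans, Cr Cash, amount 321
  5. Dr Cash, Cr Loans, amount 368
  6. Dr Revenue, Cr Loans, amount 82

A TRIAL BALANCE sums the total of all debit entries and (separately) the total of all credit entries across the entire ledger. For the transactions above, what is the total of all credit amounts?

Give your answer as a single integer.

Answer: 1478

Derivation:
Txn 1: credit+=91
Txn 2: credit+=306
Txn 3: credit+=310
Txn 4: credit+=321
Txn 5: credit+=368
Txn 6: credit+=82
Total credits = 1478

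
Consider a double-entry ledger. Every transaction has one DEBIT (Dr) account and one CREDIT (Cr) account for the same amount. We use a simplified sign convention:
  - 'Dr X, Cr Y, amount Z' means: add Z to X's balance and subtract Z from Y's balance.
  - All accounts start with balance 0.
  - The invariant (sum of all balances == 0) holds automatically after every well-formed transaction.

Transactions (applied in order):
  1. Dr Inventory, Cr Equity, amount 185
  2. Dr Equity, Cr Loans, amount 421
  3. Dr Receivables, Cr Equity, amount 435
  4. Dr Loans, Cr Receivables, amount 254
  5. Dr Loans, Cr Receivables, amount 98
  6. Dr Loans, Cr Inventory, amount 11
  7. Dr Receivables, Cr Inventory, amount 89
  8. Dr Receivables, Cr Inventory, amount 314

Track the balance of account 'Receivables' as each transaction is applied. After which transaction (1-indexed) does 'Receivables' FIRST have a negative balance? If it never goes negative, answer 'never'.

After txn 1: Receivables=0
After txn 2: Receivables=0
After txn 3: Receivables=435
After txn 4: Receivables=181
After txn 5: Receivables=83
After txn 6: Receivables=83
After txn 7: Receivables=172
After txn 8: Receivables=486

Answer: never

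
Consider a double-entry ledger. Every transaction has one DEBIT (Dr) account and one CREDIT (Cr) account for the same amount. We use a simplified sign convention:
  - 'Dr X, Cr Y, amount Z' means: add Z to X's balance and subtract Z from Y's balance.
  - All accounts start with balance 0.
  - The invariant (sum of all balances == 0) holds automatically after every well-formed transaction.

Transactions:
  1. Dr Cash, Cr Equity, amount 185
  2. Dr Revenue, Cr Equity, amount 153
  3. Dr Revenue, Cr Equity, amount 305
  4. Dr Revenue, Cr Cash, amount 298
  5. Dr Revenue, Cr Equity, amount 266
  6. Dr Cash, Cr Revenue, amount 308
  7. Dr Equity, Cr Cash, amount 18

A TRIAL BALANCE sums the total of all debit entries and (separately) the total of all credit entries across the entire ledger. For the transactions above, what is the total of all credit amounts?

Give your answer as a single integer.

Answer: 1533

Derivation:
Txn 1: credit+=185
Txn 2: credit+=153
Txn 3: credit+=305
Txn 4: credit+=298
Txn 5: credit+=266
Txn 6: credit+=308
Txn 7: credit+=18
Total credits = 1533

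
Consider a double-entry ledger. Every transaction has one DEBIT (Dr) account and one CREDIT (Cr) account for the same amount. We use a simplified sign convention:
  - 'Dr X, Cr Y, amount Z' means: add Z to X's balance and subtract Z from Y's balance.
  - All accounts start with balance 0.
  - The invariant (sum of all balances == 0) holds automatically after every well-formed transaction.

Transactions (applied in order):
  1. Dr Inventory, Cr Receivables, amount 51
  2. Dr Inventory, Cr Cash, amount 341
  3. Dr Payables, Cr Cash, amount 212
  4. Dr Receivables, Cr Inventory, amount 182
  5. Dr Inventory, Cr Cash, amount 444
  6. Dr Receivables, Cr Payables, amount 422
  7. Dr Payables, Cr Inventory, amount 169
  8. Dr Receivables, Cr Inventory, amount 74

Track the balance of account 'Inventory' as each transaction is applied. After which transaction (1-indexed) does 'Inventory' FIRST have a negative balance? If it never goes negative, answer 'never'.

Answer: never

Derivation:
After txn 1: Inventory=51
After txn 2: Inventory=392
After txn 3: Inventory=392
After txn 4: Inventory=210
After txn 5: Inventory=654
After txn 6: Inventory=654
After txn 7: Inventory=485
After txn 8: Inventory=411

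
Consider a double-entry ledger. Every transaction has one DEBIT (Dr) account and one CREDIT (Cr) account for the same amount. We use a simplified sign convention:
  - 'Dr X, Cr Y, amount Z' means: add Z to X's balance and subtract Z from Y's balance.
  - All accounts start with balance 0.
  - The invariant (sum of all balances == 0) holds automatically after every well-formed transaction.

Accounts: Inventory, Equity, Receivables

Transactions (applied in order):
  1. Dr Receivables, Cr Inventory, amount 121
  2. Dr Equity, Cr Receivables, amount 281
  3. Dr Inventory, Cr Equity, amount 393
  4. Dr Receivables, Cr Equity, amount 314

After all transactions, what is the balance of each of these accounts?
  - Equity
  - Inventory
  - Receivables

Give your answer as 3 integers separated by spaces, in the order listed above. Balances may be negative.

Answer: -426 272 154

Derivation:
After txn 1 (Dr Receivables, Cr Inventory, amount 121): Inventory=-121 Receivables=121
After txn 2 (Dr Equity, Cr Receivables, amount 281): Equity=281 Inventory=-121 Receivables=-160
After txn 3 (Dr Inventory, Cr Equity, amount 393): Equity=-112 Inventory=272 Receivables=-160
After txn 4 (Dr Receivables, Cr Equity, amount 314): Equity=-426 Inventory=272 Receivables=154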